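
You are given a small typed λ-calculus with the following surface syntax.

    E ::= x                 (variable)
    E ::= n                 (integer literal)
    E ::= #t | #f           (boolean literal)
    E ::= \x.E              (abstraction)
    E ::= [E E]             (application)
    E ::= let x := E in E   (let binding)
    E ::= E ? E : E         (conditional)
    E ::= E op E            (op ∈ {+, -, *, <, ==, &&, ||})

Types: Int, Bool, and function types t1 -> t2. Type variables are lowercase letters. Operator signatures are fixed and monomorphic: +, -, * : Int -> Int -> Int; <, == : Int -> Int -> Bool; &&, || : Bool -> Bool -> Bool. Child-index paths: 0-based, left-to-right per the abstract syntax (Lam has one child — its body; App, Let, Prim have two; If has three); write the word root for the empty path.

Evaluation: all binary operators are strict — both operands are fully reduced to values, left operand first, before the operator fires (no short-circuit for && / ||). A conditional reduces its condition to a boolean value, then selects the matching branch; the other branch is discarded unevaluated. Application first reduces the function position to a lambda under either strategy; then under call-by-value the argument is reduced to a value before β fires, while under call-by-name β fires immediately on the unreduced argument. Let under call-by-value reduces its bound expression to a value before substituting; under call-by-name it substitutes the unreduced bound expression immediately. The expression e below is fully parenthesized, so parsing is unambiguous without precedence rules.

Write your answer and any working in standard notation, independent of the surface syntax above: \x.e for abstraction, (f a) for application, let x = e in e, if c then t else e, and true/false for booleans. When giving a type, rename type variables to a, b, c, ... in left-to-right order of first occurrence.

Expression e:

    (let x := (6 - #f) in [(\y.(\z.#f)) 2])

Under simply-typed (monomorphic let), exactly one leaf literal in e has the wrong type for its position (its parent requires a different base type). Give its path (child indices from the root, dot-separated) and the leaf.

Derivation:
  unify Int ~ Int
  unify Bool ~ Int
  FAIL: mismatch Bool ~ Int

Answer: 0.1 : false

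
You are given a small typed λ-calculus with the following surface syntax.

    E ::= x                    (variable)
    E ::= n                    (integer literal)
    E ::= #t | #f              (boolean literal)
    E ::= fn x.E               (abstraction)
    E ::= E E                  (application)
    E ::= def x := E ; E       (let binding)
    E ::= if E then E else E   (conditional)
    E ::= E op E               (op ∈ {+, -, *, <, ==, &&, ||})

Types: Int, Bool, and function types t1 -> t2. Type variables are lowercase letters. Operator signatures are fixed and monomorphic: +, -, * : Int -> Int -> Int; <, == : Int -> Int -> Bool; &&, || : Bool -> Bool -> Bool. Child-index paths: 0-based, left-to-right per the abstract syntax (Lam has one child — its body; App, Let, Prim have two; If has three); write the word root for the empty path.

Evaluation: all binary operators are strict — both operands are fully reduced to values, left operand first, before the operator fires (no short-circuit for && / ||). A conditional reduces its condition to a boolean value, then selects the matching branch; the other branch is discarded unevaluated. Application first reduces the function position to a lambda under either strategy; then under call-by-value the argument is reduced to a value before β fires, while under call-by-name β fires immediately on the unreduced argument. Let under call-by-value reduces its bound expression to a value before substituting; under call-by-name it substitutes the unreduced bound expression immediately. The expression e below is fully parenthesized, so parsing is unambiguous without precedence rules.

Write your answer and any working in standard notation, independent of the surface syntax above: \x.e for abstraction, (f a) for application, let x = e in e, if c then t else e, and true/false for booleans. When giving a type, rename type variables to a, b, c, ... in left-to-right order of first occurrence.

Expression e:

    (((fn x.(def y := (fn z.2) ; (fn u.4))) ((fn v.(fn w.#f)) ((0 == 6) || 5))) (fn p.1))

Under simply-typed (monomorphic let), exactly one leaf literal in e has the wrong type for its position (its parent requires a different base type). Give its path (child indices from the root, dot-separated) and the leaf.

Answer: 0.1.1.1 : 5

Trace:
\z._ : b -> Int
let y : b -> Int
\u._ : c -> Int
\x._ : a -> c -> Int
\w._ : e -> Bool
\v._ : d -> e -> Bool
  unify Int ~ Int
  unify Int ~ Int
  unify Bool ~ Bool
  unify Int ~ Bool
  FAIL: mismatch Int ~ Bool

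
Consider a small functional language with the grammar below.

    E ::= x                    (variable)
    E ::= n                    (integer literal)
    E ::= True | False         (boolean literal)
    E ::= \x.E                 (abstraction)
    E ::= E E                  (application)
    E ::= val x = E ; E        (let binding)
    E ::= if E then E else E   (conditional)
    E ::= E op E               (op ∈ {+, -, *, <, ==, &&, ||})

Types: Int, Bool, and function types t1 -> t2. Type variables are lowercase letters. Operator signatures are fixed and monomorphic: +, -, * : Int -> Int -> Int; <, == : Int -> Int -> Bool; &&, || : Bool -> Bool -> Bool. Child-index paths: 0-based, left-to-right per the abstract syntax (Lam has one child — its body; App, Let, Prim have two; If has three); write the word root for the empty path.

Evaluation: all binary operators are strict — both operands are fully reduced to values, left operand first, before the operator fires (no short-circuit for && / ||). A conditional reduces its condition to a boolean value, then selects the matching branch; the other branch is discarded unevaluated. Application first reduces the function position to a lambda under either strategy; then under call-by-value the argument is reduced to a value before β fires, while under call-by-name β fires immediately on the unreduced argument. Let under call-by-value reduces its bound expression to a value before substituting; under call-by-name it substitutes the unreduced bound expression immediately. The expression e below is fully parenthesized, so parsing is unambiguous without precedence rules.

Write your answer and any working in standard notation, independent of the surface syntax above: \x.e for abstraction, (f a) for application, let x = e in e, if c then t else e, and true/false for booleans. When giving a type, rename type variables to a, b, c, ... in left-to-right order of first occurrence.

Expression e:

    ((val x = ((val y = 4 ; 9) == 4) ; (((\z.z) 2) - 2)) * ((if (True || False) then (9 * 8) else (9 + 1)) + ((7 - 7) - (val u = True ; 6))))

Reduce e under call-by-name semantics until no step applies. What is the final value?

Answer: 0

Trace:
step 0: ((let x = ((let y = 4 in 9) == 4) in (((\z.z) 2) - 2)) * ((if (true || false) then (9 * 8) else (9 + 1)) + ((7 - 7) - (let u = true in 6))))
step 1: [let@0] ((((\z.z) 2) - 2) * ((if (true || false) then (9 * 8) else (9 + 1)) + ((7 - 7) - (let u = true in 6))))
step 2: [beta@0.0] ((2 - 2) * ((if (true || false) then (9 * 8) else (9 + 1)) + ((7 - 7) - (let u = true in 6))))
step 3: [delta@0] (0 * ((if (true || false) then (9 * 8) else (9 + 1)) + ((7 - 7) - (let u = true in 6))))
step 4: [delta@1.0.0] (0 * ((if true then (9 * 8) else (9 + 1)) + ((7 - 7) - (let u = true in 6))))
step 5: [if@1.0] (0 * ((9 * 8) + ((7 - 7) - (let u = true in 6))))
step 6: [delta@1.0] (0 * (72 + ((7 - 7) - (let u = true in 6))))
step 7: [delta@1.1.0] (0 * (72 + (0 - (let u = true in 6))))
step 8: [let@1.1.1] (0 * (72 + (0 - 6)))
step 9: [delta@1.1] (0 * (72 + -6))
step 10: [delta@1] (0 * 66)
step 11: [delta@root] 0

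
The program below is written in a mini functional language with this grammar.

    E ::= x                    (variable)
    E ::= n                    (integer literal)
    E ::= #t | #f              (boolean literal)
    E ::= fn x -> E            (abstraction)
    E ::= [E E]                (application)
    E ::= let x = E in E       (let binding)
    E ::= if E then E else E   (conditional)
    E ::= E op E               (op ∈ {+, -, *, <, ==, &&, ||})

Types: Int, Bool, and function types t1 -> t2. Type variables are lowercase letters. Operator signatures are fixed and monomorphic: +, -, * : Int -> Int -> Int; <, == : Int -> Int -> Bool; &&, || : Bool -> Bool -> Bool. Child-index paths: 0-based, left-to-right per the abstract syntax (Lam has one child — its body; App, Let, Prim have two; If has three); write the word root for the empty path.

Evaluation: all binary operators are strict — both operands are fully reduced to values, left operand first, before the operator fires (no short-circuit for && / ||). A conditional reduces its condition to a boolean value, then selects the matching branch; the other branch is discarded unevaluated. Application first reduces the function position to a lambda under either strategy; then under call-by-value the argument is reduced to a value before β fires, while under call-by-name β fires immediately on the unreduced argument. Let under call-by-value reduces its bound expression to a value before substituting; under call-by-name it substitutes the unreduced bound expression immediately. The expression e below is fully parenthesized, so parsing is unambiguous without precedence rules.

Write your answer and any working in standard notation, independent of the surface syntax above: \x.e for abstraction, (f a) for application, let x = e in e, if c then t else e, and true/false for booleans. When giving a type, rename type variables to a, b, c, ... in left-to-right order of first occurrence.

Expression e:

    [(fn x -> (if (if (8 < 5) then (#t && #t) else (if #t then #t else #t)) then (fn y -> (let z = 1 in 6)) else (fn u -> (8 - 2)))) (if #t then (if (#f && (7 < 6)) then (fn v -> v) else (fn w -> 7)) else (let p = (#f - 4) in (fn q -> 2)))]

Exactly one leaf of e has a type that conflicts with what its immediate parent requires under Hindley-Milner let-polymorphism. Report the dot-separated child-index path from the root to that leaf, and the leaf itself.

Answer: 1.2.0.0 : false

Trace:
  unify Int ~ Int
  unify Int ~ Int
  unify Bool ~ Bool
  unify Bool ~ Bool
  unify Bool ~ Bool
  unify Bool ~ Bool
  unify Bool ~ Bool
  unify Bool ~ Bool
  unify Bool ~ Bool
let z : Int
\y._ : b -> Int
  unify Int ~ Int
  unify Int ~ Int
\u._ : c -> Int
  unify b -> Int ~ c -> Int
  unify b ~ c
  unify Int ~ Int
\x._ : a -> c -> Int
  unify Bool ~ Bool
  unify Bool ~ Bool
  unify Int ~ Int
  unify Int ~ Int
  unify Bool ~ Bool
  unify Bool ~ Bool
v : d
\v._ : d -> d
\w._ : e -> Int
  unify d -> d ~ e -> Int
  unify d ~ e
  unify e ~ Int
  unify Bool ~ Int
  FAIL: mismatch Bool ~ Int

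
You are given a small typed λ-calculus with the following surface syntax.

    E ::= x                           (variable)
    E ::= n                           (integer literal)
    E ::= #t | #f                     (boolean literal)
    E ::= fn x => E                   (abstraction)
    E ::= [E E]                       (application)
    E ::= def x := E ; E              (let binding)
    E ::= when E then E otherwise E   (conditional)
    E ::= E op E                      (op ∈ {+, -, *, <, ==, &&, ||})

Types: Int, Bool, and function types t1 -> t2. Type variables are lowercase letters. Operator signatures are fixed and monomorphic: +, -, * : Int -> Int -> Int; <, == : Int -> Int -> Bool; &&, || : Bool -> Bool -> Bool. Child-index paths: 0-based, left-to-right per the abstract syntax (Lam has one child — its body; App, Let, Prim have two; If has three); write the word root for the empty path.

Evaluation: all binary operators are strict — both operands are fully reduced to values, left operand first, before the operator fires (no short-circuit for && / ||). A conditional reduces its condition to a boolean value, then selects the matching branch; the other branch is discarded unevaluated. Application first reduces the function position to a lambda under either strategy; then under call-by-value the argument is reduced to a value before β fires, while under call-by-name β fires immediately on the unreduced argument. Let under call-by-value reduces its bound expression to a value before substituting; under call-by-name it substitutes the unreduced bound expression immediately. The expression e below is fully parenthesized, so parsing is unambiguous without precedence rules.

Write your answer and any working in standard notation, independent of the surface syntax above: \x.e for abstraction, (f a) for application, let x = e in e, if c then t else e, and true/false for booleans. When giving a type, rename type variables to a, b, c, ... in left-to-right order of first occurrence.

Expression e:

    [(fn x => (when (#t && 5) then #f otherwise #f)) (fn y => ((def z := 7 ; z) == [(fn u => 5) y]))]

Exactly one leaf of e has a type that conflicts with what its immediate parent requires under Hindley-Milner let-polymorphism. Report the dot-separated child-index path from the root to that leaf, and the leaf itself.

Answer: 0.0.0.1 : 5

Trace:
  unify Bool ~ Bool
  unify Int ~ Bool
  FAIL: mismatch Int ~ Bool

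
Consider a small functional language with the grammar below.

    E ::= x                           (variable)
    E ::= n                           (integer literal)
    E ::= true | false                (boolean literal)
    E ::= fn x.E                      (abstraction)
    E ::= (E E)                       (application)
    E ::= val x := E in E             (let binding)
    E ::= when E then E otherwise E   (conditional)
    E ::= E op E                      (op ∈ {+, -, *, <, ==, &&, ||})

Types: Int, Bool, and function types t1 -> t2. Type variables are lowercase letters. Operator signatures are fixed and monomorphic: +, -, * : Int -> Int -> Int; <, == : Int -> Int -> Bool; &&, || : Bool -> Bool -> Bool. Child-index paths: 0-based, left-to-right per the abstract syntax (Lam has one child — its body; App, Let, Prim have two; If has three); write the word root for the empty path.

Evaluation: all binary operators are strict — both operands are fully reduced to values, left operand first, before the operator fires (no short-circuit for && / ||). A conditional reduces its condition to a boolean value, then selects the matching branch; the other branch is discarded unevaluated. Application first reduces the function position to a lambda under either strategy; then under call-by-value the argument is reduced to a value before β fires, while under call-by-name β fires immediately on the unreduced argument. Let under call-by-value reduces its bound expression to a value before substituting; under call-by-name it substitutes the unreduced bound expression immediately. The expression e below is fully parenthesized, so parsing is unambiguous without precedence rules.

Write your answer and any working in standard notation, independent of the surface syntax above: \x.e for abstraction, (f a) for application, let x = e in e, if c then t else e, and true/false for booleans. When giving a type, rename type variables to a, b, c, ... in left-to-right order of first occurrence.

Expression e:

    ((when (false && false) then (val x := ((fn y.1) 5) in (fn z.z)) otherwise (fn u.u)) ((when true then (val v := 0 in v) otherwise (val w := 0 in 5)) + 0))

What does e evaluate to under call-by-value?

Answer: 0

Working:
step 0: ((if (false && false) then (let x = ((\y.1) 5) in (\z.z)) else (\u.u)) ((if true then (let v = 0 in v) else (let w = 0 in 5)) + 0))
step 1: [delta@0.0] ((if false then (let x = ((\y.1) 5) in (\z.z)) else (\u.u)) ((if true then (let v = 0 in v) else (let w = 0 in 5)) + 0))
step 2: [if@0] ((\u.u) ((if true then (let v = 0 in v) else (let w = 0 in 5)) + 0))
step 3: [if@1.0] ((\u.u) ((let v = 0 in v) + 0))
step 4: [let@1.0] ((\u.u) (0 + 0))
step 5: [delta@1] ((\u.u) 0)
step 6: [beta@root] 0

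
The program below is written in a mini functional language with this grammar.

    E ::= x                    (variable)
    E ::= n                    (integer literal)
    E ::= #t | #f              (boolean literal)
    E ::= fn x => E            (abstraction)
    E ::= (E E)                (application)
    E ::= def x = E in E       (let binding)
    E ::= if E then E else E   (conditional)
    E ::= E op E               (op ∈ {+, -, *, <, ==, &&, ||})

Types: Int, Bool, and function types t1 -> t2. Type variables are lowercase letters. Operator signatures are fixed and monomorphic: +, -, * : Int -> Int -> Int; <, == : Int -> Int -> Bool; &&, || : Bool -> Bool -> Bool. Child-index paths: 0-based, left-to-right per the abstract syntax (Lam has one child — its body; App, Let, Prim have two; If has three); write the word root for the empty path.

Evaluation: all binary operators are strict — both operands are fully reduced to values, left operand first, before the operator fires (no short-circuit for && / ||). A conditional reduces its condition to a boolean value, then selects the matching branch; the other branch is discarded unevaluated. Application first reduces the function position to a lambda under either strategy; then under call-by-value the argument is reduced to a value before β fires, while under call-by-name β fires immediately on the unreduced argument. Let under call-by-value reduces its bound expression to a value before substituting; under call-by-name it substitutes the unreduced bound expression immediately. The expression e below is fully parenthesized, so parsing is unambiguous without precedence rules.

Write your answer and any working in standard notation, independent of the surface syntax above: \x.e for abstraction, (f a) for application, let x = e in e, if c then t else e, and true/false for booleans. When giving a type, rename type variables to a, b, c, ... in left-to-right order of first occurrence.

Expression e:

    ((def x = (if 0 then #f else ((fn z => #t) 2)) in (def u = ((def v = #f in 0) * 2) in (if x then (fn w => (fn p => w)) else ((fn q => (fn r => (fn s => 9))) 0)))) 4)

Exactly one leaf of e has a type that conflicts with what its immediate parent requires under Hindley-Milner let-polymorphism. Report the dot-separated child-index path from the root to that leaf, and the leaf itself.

Answer: 0.0.0 : 0

Working:
  unify Int ~ Bool
  FAIL: mismatch Int ~ Bool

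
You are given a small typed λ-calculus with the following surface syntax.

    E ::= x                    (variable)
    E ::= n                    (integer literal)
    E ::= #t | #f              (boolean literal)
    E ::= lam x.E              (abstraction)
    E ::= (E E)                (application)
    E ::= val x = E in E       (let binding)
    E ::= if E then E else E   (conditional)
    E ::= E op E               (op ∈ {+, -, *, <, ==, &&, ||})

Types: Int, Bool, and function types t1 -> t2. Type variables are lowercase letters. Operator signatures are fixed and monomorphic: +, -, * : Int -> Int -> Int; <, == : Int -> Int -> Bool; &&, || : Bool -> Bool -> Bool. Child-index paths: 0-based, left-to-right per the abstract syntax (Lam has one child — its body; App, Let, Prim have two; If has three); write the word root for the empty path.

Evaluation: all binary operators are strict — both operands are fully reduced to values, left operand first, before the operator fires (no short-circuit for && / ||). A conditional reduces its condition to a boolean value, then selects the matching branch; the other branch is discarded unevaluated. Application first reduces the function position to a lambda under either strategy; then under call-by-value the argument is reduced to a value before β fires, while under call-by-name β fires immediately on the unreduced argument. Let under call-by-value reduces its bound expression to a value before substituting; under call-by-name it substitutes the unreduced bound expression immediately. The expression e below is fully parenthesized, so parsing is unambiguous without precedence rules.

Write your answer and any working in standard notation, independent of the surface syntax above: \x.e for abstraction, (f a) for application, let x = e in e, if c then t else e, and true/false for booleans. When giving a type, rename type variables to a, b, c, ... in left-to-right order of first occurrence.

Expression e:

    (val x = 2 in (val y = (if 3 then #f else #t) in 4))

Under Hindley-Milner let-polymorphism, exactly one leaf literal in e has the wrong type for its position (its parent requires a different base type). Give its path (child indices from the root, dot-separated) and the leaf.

Trace:
let x : Int
  unify Int ~ Bool
  FAIL: mismatch Int ~ Bool

Answer: 1.0.0 : 3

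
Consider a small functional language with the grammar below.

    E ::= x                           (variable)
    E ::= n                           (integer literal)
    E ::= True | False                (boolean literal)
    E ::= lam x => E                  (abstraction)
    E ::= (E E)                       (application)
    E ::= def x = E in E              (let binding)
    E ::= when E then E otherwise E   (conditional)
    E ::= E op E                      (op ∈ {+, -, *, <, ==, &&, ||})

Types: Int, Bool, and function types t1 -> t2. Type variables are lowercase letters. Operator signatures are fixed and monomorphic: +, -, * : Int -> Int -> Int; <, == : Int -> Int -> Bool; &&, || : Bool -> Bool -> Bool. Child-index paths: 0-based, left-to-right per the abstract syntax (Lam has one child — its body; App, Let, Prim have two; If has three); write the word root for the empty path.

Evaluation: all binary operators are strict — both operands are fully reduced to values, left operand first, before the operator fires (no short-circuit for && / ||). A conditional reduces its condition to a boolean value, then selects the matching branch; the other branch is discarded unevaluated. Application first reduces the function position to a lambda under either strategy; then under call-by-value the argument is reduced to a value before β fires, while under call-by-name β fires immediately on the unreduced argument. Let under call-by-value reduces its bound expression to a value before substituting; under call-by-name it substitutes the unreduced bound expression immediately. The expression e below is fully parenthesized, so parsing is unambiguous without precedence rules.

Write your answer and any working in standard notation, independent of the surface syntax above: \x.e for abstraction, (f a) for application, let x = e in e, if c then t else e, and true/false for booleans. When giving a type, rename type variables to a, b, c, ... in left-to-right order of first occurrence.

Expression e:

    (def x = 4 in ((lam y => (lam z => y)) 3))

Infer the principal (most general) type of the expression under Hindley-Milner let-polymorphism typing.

Answer: a -> Int

Working:
let x : Int
y : a
\z._ : b -> a
\y._ : a -> b -> a
  unify a -> b -> a ~ Int -> c
  unify a ~ Int
  unify b -> Int ~ c
_ _ : b -> Int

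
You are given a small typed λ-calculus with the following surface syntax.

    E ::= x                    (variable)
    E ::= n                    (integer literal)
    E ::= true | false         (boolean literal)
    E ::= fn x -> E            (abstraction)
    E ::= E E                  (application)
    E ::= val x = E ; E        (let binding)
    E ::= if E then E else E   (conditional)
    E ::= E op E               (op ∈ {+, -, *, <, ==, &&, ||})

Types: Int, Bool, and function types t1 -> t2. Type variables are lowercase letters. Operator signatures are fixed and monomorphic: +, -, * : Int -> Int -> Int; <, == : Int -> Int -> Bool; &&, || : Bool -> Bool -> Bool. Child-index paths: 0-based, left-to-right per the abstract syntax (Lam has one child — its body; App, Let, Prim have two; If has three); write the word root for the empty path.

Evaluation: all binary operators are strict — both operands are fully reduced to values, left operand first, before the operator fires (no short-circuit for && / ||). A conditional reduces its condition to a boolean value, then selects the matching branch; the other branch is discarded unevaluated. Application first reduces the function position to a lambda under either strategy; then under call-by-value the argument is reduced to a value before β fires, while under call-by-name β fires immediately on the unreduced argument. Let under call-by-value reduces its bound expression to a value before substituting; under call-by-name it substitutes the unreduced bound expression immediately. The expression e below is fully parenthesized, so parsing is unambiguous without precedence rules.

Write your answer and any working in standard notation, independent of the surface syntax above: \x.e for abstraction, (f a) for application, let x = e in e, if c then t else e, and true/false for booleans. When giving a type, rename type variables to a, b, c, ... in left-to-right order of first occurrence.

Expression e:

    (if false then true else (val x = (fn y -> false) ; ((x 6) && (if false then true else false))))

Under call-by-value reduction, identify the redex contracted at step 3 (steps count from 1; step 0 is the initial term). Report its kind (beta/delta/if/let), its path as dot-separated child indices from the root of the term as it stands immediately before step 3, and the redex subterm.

Derivation:
step 0: (if false then true else (let x = (\y.false) in ((x 6) && (if false then true else false))))
step 1: [if@root] (let x = (\y.false) in ((x 6) && (if false then true else false)))
step 2: [let@root] (((\y.false) 6) && (if false then true else false))
step 3: [beta@0] (false && (if false then true else false))

Answer: beta at 0 : ((\y.false) 6)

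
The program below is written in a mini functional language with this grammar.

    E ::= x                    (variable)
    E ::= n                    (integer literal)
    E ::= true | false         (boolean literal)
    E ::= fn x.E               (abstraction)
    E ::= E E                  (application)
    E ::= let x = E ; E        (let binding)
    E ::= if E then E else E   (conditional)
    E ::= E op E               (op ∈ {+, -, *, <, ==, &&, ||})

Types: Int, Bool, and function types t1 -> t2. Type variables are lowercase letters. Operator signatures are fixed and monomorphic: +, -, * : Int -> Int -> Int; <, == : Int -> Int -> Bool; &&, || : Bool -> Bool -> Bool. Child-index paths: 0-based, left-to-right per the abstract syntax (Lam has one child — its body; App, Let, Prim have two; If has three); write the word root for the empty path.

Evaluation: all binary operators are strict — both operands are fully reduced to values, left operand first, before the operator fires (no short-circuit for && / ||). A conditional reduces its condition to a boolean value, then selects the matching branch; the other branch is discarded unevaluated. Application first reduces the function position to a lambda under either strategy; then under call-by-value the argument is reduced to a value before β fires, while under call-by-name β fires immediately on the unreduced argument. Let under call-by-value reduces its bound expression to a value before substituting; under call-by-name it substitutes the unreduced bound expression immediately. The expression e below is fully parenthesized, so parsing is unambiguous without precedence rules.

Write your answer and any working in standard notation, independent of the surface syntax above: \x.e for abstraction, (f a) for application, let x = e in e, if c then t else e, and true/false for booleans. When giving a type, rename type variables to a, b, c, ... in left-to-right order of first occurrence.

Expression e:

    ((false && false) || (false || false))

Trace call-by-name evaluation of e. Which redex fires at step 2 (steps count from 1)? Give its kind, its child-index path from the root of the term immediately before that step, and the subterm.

Derivation:
step 0: ((false && false) || (false || false))
step 1: [delta@0] (false || (false || false))
step 2: [delta@1] (false || false)

Answer: delta at 1 : (false || false)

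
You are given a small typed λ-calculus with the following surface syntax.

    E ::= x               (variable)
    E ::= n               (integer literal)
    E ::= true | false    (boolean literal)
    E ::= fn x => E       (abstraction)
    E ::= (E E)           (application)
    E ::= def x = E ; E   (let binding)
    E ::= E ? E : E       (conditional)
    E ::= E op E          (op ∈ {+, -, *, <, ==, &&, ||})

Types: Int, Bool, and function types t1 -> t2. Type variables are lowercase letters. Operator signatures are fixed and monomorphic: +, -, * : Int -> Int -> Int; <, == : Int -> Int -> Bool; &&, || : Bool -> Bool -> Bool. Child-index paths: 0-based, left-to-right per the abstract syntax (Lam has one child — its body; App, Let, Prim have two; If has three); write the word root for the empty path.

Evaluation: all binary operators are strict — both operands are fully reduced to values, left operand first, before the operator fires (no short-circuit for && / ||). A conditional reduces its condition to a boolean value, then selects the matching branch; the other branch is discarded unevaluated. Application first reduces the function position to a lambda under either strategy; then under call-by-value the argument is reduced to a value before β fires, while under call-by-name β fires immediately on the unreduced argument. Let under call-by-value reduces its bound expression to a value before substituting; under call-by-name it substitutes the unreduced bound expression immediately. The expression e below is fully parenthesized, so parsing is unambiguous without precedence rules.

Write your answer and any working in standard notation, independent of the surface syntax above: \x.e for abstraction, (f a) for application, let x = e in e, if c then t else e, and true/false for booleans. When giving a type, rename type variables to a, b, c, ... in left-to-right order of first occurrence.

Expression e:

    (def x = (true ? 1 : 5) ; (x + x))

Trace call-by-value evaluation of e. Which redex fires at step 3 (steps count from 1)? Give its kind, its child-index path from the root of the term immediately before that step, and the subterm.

Derivation:
step 0: (let x = (if true then 1 else 5) in (x + x))
step 1: [if@0] (let x = 1 in (x + x))
step 2: [let@root] (1 + 1)
step 3: [delta@root] 2

Answer: delta at root : (1 + 1)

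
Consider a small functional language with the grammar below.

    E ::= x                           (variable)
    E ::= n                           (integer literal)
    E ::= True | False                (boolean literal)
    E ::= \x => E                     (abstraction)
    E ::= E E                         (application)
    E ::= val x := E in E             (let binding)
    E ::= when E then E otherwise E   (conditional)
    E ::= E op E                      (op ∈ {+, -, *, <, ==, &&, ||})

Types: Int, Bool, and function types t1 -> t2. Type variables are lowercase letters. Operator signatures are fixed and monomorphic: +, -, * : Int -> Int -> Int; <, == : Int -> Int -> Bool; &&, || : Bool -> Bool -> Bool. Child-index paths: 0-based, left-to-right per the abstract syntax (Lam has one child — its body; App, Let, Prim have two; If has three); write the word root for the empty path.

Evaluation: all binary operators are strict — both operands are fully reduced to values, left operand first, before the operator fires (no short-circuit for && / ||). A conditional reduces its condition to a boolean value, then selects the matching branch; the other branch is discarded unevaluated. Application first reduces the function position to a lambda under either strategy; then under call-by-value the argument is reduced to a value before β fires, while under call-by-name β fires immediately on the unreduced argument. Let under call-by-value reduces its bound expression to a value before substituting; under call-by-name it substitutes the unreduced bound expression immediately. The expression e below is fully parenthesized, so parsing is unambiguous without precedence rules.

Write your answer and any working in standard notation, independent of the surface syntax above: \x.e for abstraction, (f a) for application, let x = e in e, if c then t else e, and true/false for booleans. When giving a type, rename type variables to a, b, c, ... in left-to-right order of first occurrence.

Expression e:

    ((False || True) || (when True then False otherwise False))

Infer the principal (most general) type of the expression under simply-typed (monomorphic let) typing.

Working:
  unify Bool ~ Bool
  unify Bool ~ Bool
  unify Bool ~ Bool
  unify Bool ~ Bool
  unify Bool ~ Bool
  unify Bool ~ Bool

Answer: Bool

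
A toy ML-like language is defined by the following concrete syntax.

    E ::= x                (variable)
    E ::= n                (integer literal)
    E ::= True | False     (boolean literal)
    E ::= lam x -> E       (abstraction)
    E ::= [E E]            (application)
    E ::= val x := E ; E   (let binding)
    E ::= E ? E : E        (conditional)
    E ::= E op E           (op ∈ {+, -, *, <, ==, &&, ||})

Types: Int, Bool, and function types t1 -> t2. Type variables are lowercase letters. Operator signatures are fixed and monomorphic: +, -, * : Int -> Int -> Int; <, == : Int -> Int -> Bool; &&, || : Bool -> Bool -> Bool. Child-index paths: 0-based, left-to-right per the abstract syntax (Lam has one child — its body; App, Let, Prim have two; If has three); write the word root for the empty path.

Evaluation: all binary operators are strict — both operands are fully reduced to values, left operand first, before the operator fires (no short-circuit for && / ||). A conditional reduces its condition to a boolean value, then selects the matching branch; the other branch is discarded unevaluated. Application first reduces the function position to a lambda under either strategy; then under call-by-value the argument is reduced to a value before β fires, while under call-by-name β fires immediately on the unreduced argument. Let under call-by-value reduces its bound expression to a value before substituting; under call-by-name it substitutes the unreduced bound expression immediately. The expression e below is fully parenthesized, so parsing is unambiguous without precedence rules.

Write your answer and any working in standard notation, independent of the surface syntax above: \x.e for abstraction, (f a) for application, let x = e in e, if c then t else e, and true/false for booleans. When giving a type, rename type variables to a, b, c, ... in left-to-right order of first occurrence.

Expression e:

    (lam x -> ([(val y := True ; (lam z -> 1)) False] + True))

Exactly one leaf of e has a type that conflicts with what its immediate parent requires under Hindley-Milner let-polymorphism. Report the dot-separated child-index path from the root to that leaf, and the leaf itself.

Trace:
let y : Bool
\z._ : b -> Int
  unify b -> Int ~ Bool -> c
  unify b ~ Bool
  unify Int ~ c
_ _ : Int
  unify Int ~ Int
  unify Bool ~ Int
  FAIL: mismatch Bool ~ Int

Answer: 0.1 : true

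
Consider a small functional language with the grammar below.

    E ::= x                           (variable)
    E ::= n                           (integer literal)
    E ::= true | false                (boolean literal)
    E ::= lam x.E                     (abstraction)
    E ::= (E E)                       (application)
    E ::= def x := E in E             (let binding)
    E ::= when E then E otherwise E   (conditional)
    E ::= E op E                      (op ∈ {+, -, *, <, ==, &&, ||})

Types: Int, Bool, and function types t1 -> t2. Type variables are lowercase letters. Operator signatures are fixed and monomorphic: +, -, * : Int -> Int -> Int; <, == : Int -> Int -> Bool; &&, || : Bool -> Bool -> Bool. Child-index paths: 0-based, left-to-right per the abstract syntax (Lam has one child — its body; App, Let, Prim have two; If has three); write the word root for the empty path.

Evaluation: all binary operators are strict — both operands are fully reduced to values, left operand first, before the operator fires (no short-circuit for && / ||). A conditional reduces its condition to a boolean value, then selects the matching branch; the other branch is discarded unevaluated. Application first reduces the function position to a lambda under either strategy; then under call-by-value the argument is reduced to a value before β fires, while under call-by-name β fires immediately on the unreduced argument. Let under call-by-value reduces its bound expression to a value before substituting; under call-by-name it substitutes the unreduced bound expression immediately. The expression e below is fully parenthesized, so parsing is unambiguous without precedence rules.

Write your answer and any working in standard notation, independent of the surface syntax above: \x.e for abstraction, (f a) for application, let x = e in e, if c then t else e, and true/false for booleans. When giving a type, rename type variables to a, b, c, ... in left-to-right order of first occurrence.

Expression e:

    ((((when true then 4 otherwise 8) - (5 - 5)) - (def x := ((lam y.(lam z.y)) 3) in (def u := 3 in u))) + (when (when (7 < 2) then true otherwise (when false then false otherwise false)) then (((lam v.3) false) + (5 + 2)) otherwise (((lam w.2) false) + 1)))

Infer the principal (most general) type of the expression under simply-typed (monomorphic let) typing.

Derivation:
  unify Bool ~ Bool
  unify Int ~ Int
  unify Int ~ Int
  unify Int ~ Int
  unify Int ~ Int
  unify Int ~ Int
  unify Int ~ Int
y : a
\z._ : b -> a
\y._ : a -> b -> a
  unify a -> b -> a ~ Int -> c
  unify a ~ Int
  unify b -> Int ~ c
_ _ : b -> Int
let x : b -> Int
let u : Int
u : Int
  unify Int ~ Int
  unify Int ~ Int
  unify Int ~ Int
  unify Int ~ Int
  unify Bool ~ Bool
  unify Bool ~ Bool
  unify Bool ~ Bool
  unify Bool ~ Bool
  unify Bool ~ Bool
\v._ : d -> Int
  unify d -> Int ~ Bool -> e
  unify d ~ Bool
  unify Int ~ e
_ _ : Int
  unify Int ~ Int
  unify Int ~ Int
  unify Int ~ Int
  unify Int ~ Int
\w._ : f -> Int
  unify f -> Int ~ Bool -> g
  unify f ~ Bool
  unify Int ~ g
_ _ : Int
  unify Int ~ Int
  unify Int ~ Int
  unify Int ~ Int
  unify Int ~ Int

Answer: Int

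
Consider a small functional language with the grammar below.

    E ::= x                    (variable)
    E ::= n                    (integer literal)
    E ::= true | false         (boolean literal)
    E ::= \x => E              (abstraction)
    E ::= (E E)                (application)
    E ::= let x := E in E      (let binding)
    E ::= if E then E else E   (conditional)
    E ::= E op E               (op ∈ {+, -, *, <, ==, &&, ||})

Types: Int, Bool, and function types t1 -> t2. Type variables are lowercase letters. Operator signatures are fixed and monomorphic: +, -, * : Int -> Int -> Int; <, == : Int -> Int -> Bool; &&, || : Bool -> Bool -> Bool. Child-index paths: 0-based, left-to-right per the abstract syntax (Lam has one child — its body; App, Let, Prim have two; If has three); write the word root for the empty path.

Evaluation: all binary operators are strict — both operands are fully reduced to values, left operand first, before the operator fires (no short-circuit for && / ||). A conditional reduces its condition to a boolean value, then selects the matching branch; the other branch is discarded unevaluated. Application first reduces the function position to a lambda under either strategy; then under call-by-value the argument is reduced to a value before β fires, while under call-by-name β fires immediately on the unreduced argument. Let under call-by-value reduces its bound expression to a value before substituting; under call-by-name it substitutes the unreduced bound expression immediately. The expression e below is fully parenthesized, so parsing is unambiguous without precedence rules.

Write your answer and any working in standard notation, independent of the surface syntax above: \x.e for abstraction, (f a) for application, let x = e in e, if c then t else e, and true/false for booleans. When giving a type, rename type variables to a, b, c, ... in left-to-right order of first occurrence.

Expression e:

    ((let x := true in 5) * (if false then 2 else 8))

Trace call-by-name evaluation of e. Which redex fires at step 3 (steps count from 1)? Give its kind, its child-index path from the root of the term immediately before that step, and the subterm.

Trace:
step 0: ((let x = true in 5) * (if false then 2 else 8))
step 1: [let@0] (5 * (if false then 2 else 8))
step 2: [if@1] (5 * 8)
step 3: [delta@root] 40

Answer: delta at root : (5 * 8)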